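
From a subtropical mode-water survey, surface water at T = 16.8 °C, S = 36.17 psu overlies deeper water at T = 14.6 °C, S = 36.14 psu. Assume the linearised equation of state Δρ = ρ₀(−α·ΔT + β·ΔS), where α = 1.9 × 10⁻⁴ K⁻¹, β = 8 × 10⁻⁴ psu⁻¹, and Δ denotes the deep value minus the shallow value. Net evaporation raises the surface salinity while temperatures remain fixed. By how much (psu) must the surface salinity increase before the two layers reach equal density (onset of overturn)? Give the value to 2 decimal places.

Neutral buoyancy requires −α(T_deep − T_surf) + β(S_deep − S_surf′) = 0.
S_surf′ = S_deep − (α/β)·ΔT = 36.14 − (1.9 × 10⁻⁴/8 × 10⁻⁴)·(-2.2) = 36.6625 psu.
Increase required: 36.6625 − 36.17 = 0.4925 psu.

0.49 psu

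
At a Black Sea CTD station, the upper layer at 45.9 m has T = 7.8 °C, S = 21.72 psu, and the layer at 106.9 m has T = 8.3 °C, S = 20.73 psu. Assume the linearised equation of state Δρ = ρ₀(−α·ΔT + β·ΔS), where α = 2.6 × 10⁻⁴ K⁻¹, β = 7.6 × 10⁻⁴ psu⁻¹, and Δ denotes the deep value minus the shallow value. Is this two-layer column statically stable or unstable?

ΔT = 8.3 − 7.8 = +0.5 K and ΔS = 20.73 − 21.72 = -0.99 psu (deep − shallow).
−αΔT = -1.30 × 10⁻⁴; βΔS = -7.524 × 10⁻⁴; sum Δρ/ρ₀ = -8.824 × 10⁻⁴.
Δρ/ρ₀ < 0, so Δρ < 0: deeper water is lighter → statically unstable; the column would overturn.

unstable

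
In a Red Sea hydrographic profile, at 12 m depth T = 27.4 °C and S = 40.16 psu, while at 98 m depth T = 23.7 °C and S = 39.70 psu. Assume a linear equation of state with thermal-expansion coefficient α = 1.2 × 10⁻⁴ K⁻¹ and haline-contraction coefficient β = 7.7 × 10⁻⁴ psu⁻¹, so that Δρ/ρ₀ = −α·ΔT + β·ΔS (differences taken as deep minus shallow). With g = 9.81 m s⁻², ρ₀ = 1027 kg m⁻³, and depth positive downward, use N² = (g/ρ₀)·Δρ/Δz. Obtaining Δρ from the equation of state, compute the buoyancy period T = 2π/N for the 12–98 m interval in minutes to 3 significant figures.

ΔT = -3.7 K, ΔS = -0.46 psu (deep − shallow).
Δρ/ρ₀ = −αΔT + βΔS = 4.44 × 10⁻⁴ − 3.542 × 10⁻⁴ = 8.98 × 10⁻⁵, so Δρ ≈ 0.09222 kg m⁻³.
N² = (g/ρ₀)·Δρ/Δz = g·(Δρ/ρ₀)/Δz = 9.81 × 8.98 × 10⁻⁵ / 86 = 1.0243 × 10⁻⁵ s⁻².
N = √(1.0243 × 10⁻⁵) = 3.2005 × 10⁻³ rad s⁻¹ → T = 2π/N = 1.9632 × 10³ s = 32.720 min ≈ 32.7 min.

32.7 min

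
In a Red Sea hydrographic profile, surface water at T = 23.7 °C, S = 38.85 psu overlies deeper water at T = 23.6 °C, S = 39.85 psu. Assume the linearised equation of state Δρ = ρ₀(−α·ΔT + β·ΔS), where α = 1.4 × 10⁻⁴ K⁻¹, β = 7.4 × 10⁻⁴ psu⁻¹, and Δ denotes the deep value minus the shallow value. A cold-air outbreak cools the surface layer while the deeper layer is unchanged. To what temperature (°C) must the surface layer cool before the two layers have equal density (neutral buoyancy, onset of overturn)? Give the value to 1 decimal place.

18.3 °C

Neutral buoyancy requires Δρ = 0, i.e. −α(T_deep − T_surf′) + β(S_deep − S_surf) = 0.
T_surf′ = T_deep − (β/α)·ΔS = 23.6 − (7.4 × 10⁻⁴/1.4 × 10⁻⁴)·(+1.00) = 18.314 °C.
Cooling required: 23.7 − (18.314) = 5.386 °C.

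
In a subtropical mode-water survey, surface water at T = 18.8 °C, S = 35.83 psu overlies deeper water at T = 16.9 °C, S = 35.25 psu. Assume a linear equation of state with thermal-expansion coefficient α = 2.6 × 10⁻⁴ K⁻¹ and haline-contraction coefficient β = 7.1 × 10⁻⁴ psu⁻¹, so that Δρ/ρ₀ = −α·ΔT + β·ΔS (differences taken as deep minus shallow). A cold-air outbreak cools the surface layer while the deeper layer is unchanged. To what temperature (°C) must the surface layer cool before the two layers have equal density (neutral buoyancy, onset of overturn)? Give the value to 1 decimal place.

Neutral buoyancy requires Δρ = 0, i.e. −α(T_deep − T_surf′) + β(S_deep − S_surf) = 0.
T_surf′ = T_deep − (β/α)·ΔS = 16.9 − (7.1 × 10⁻⁴/2.6 × 10⁻⁴)·(-0.58) = 18.484 °C.
Cooling required: 18.8 − (18.484) = 0.316 °C.

18.5 °C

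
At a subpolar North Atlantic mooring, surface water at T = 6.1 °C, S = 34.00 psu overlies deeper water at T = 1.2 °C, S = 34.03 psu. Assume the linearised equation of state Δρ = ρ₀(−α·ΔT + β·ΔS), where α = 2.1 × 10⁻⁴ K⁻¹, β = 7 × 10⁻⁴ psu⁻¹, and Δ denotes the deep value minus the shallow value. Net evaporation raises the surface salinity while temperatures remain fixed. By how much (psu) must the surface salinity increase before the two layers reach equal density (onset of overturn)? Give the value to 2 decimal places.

1.50 psu

Neutral buoyancy requires −α(T_deep − T_surf) + β(S_deep − S_surf′) = 0.
S_surf′ = S_deep − (α/β)·ΔT = 34.03 − (2.1 × 10⁻⁴/7 × 10⁻⁴)·(-4.9) = 35.5000 psu.
Increase required: 35.5000 − 34.00 = 1.5000 psu.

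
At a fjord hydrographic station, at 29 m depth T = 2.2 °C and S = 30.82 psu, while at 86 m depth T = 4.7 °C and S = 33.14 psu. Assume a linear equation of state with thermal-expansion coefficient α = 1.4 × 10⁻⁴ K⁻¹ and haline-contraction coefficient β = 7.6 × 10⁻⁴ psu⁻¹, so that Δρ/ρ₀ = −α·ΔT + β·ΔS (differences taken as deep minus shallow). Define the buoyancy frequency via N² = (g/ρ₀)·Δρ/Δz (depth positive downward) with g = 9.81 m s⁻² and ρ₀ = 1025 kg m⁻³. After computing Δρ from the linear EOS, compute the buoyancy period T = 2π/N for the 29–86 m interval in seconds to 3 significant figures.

ΔT = +2.5 K, ΔS = +2.32 psu (deep − shallow).
Δρ/ρ₀ = −αΔT + βΔS = -3.50 × 10⁻⁴ + 1.7632 × 10⁻³ = 1.4132 × 10⁻³, so Δρ ≈ 1.449 kg m⁻³.
N² = (g/ρ₀)·Δρ/Δz = g·(Δρ/ρ₀)/Δz = 9.81 × 1.4132 × 10⁻³ / 57 = 2.4322 × 10⁻⁴ s⁻².
N = √(2.4322 × 10⁻⁴) = 0.015596 rad s⁻¹ → T = 2π/N = 402.87 s ≈ 403 s.

403 s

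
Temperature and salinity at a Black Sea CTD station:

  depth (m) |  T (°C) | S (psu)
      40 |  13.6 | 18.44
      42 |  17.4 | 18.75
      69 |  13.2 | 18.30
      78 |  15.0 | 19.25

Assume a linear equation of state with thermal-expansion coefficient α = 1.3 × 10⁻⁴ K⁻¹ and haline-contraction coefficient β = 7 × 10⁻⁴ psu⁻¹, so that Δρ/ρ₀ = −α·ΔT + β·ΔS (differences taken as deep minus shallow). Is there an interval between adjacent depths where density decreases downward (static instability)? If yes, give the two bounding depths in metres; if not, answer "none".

Evaluate Δρ/ρ₀ = −αΔT + βΔS across each adjacent pair:
  40–42 m: −αΔT+βΔS = −(1.3 × 10⁻⁴)(+3.8)+(7 × 10⁻⁴)(+0.31) = -2.8 × 10⁻⁴ → UNSTABLE
  42–69 m: −αΔT+βΔS = −(1.3 × 10⁻⁴)(-4.2)+(7 × 10⁻⁴)(-0.45) = 2.3 × 10⁻⁴ → stable
  69–78 m: −αΔT+βΔS = −(1.3 × 10⁻⁴)(+1.8)+(7 × 10⁻⁴)(+0.95) = 4.3 × 10⁻⁴ → stable
The 40–42 m interval has Δρ < 0: lighter water underlies denser water.

40–42 m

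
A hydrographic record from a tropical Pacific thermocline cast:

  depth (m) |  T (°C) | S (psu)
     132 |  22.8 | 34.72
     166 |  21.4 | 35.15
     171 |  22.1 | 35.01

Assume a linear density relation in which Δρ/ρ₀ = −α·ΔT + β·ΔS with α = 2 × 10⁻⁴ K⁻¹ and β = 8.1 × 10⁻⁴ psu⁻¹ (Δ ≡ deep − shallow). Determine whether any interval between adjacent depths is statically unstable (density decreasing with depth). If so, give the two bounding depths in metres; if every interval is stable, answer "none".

166–171 m

Evaluate Δρ/ρ₀ = −αΔT + βΔS across each adjacent pair:
  132–166 m: −αΔT+βΔS = −(2 × 10⁻⁴)(-1.4)+(8.1 × 10⁻⁴)(+0.43) = 6.3 × 10⁻⁴ → stable
  166–171 m: −αΔT+βΔS = −(2 × 10⁻⁴)(+0.7)+(8.1 × 10⁻⁴)(-0.14) = -2.5 × 10⁻⁴ → UNSTABLE
The 166–171 m interval has Δρ < 0: lighter water underlies denser water.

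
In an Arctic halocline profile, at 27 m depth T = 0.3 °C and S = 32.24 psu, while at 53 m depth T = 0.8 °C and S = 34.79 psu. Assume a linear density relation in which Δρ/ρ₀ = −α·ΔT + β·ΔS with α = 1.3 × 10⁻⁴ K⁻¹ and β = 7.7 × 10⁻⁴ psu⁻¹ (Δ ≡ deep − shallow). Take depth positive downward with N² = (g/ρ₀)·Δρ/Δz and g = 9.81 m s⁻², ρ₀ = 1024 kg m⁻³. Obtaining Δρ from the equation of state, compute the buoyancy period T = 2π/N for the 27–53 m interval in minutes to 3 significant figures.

ΔT = +0.5 K, ΔS = +2.55 psu (deep − shallow).
Δρ/ρ₀ = −αΔT + βΔS = -6.50 × 10⁻⁵ + 1.9635 × 10⁻³ = 1.8985 × 10⁻³, so Δρ ≈ 1.944 kg m⁻³.
N² = (g/ρ₀)·Δρ/Δz = g·(Δρ/ρ₀)/Δz = 9.81 × 1.8985 × 10⁻³ / 26 = 7.1632 × 10⁻⁴ s⁻².
N = √(7.1632 × 10⁻⁴) = 0.026764 rad s⁻¹ → T = 2π/N = 234.76 s = 3.9127 min ≈ 3.91 min.

3.91 min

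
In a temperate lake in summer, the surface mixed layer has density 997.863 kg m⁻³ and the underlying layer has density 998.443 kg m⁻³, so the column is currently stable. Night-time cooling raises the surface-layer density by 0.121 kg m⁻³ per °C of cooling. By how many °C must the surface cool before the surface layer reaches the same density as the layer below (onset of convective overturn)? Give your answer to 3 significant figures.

Density deficit of the surface layer: 998.443 − 997.863 = 0.58 kg m⁻³.
Required change = 0.58 / 0.121 = 4.79 °C.

4.79 °C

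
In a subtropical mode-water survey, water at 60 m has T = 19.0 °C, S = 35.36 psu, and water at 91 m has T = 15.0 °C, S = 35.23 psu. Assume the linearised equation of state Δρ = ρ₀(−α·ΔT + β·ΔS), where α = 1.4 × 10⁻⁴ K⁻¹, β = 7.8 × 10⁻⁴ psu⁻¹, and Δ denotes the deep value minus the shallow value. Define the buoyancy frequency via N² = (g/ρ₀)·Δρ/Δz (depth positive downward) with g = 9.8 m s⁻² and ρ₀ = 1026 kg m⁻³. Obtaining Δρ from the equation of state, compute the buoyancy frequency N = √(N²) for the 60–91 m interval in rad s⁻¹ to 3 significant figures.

ΔT = -4.0 K, ΔS = -0.13 psu (deep − shallow).
Δρ/ρ₀ = −αΔT + βΔS = 5.60 × 10⁻⁴ − 1.014 × 10⁻⁴ = 4.586 × 10⁻⁴, so Δρ ≈ 0.4705 kg m⁻³.
N² = (g/ρ₀)·Δρ/Δz = g·(Δρ/ρ₀)/Δz = 9.8 × 4.586 × 10⁻⁴ / 31 = 1.4498 × 10⁻⁴ s⁻².
N = √(1.4498 × 10⁻⁴) = 0.012041 rad s⁻¹ ≈ 0.0120 rad s⁻¹.

0.0120 rad s⁻¹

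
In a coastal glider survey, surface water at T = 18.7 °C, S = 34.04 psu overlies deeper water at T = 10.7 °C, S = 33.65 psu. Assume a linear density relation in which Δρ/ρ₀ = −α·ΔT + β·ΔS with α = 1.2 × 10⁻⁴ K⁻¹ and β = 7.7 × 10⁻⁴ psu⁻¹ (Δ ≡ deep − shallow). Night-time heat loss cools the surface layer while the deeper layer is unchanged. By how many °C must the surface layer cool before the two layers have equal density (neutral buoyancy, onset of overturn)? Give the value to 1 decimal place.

Neutral buoyancy requires Δρ = 0, i.e. −α(T_deep − T_surf′) + β(S_deep − S_surf) = 0.
T_surf′ = T_deep − (β/α)·ΔS = 10.7 − (7.7 × 10⁻⁴/1.2 × 10⁻⁴)·(-0.39) = 13.202 °C.
Cooling required: 18.7 − (13.202) = 5.498 °C.

5.5 °C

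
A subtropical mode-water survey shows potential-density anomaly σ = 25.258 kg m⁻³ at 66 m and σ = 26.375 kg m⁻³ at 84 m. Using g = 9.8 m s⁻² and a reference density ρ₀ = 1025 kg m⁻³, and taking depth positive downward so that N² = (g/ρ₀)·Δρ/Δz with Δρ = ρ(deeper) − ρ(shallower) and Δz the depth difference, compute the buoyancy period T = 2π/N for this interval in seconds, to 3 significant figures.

258 s

Δρ = 1026.375 − 1025.258 = 1.117 kg m⁻³ over Δz = 84 − 66 = 18 m.
N² = (9.8/1025) × (1.117/18) = 5.9331 × 10⁻⁴ s⁻².
N = √(5.9331 × 10⁻⁴) = 0.024358 rad s⁻¹, so T = 2π/N = 257.95 s ≈ 258 s.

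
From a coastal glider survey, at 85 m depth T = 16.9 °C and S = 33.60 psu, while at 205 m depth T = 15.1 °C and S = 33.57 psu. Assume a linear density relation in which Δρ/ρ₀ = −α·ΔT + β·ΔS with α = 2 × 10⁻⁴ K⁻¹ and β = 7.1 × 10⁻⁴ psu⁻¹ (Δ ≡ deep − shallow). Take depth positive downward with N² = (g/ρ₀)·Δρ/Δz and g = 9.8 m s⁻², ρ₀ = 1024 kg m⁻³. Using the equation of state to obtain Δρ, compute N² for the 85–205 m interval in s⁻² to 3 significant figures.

2.77 × 10⁻⁵ s⁻²

ΔT = -1.8 K, ΔS = -0.03 psu (deep − shallow).
Δρ/ρ₀ = −αΔT + βΔS = 3.60 × 10⁻⁴ − 2.13 × 10⁻⁵ = 3.387 × 10⁻⁴, so Δρ ≈ 0.3468 kg m⁻³.
N² = (g/ρ₀)·Δρ/Δz = g·(Δρ/ρ₀)/Δz = 9.8 × 3.387 × 10⁻⁴ / 120 = 2.7661 × 10⁻⁵ s⁻² ≈ 2.77 × 10⁻⁵ s⁻².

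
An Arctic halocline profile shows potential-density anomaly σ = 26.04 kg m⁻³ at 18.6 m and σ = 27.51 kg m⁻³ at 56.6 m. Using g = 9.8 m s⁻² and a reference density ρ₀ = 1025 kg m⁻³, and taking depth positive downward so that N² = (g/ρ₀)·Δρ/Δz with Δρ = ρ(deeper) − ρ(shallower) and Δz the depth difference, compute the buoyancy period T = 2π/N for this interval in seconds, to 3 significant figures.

327 s

Δρ = 1027.51 − 1026.04 = 1.47 kg m⁻³ over Δz = 56.6 − 18.6 = 38 m.
N² = (9.8/1025) × (1.47/38) = 3.6986 × 10⁻⁴ s⁻².
N = √(3.6986 × 10⁻⁴) = 0.019232 rad s⁻¹, so T = 2π/N = 326.70 s ≈ 327 s.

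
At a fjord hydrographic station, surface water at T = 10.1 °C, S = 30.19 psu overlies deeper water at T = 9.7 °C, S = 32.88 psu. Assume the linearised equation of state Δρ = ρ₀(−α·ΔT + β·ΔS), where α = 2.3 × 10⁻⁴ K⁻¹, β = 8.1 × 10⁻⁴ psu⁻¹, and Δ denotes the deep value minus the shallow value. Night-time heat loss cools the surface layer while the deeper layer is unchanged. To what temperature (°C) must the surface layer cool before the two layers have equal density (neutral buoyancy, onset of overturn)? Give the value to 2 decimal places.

Neutral buoyancy requires Δρ = 0, i.e. −α(T_deep − T_surf′) + β(S_deep − S_surf) = 0.
T_surf′ = T_deep − (β/α)·ΔS = 9.7 − (8.1 × 10⁻⁴/2.3 × 10⁻⁴)·(+2.69) = 0.2265 °C.
Cooling required: 10.1 − (0.2265) = 9.8735 °C.

0.23 °C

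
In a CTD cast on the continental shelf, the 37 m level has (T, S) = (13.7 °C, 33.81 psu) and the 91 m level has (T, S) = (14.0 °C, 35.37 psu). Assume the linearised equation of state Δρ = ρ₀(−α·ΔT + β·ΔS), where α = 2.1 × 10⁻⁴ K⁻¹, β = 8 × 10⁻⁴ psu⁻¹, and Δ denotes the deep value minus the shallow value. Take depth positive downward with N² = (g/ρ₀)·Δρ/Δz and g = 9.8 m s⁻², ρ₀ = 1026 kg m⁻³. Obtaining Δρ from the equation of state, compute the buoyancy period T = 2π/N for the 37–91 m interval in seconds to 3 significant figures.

ΔT = +0.3 K, ΔS = +1.56 psu (deep − shallow).
Δρ/ρ₀ = −αΔT + βΔS = -6.30 × 10⁻⁵ + 1.248 × 10⁻³ = 1.185 × 10⁻³, so Δρ ≈ 1.216 kg m⁻³.
N² = (g/ρ₀)·Δρ/Δz = g·(Δρ/ρ₀)/Δz = 9.8 × 1.185 × 10⁻³ / 54 = 2.1506 × 10⁻⁴ s⁻².
N = √(2.1506 × 10⁻⁴) = 0.014665 rad s⁻¹ → T = 2π/N = 428.45 s ≈ 428 s.

428 s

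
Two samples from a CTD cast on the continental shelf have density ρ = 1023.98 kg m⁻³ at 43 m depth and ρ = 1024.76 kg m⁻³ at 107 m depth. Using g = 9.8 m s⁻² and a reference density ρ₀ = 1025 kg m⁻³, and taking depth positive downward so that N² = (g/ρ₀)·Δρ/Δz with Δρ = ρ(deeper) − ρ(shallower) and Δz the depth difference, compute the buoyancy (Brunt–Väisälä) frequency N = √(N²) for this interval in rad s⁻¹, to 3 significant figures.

Δρ = 1024.76 − 1023.98 = 0.78 kg m⁻³ over Δz = 107 − 43 = 64 m.
N² = (9.8/1025) × (0.78/64) = 1.1652 × 10⁻⁴ s⁻².
N = √(1.1652 × 10⁻⁴) = 0.010794 rad s⁻¹ ≈ 0.0108 rad s⁻¹.

0.0108 rad s⁻¹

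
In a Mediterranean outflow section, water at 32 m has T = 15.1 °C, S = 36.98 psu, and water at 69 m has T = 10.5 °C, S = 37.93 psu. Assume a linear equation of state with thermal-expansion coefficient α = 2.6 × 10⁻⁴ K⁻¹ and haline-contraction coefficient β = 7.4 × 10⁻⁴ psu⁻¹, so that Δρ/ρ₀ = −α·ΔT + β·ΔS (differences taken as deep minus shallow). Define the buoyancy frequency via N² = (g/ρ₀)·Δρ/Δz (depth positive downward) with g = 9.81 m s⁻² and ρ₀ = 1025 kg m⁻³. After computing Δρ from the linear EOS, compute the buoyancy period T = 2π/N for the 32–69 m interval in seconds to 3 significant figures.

ΔT = -4.6 K, ΔS = +0.95 psu (deep − shallow).
Δρ/ρ₀ = −αΔT + βΔS = 1.196 × 10⁻³ + 7.03 × 10⁻⁴ = 1.899 × 10⁻³, so Δρ ≈ 1.946 kg m⁻³.
N² = (g/ρ₀)·Δρ/Δz = g·(Δρ/ρ₀)/Δz = 9.81 × 1.899 × 10⁻³ / 37 = 5.0349 × 10⁻⁴ s⁻².
N = √(5.0349 × 10⁻⁴) = 0.022439 rad s⁻¹ → T = 2π/N = 280.01 s ≈ 280 s.

280 s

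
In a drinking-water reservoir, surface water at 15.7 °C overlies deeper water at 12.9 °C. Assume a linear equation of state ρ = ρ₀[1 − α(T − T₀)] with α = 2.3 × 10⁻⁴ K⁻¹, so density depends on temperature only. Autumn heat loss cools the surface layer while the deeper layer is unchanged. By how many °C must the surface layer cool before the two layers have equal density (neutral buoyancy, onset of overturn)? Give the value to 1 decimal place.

With temperature the only control, equal density requires T_surf′ = T_deep.
T_surf′ = 12.9 °C.
Cooling required: 15.7 − 12.9 = 2.8 °C.

2.8 °C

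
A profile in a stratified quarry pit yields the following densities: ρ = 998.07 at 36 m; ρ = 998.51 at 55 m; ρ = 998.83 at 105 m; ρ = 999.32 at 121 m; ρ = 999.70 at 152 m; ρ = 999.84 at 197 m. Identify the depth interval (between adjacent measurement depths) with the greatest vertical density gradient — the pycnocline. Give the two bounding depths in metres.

Compute the density gradient over each adjacent pair:
  36–55 m: Δρ/Δz = 0.44/19 = 0.023 kg m⁻⁴
  55–105 m: Δρ/Δz = 0.32/50 = 6.4 × 10⁻³ kg m⁻⁴
  105–121 m: Δρ/Δz = 0.49/16 = 0.031 kg m⁻⁴
  121–152 m: Δρ/Δz = 0.38/31 = 0.012 kg m⁻⁴
  152–197 m: Δρ/Δz = 0.14/45 = 3.1 × 10⁻³ kg m⁻⁴
The largest gradient is in the 105–121 m interval — the pycnocline.

105–121 m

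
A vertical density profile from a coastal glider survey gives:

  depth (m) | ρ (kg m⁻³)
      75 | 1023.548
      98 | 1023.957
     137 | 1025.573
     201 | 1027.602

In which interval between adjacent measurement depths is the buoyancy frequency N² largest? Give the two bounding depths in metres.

98–137 m

Compute the density gradient over each adjacent pair:
  75–98 m: Δρ/Δz = 0.409/23 = 0.018 kg m⁻⁴
  98–137 m: Δρ/Δz = 1.616/39 = 0.041 kg m⁻⁴
  137–201 m: Δρ/Δz = 2.029/64 = 0.032 kg m⁻⁴
The largest gradient is in the 98–137 m interval — the pycnocline.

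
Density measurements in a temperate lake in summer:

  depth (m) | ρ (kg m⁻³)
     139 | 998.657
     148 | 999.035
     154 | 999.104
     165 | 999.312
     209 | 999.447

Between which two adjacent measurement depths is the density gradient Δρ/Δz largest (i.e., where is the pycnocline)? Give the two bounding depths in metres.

139–148 m

Compute the density gradient over each adjacent pair:
  139–148 m: Δρ/Δz = 0.378/9 = 0.042 kg m⁻⁴
  148–154 m: Δρ/Δz = 0.069/6 = 0.012 kg m⁻⁴
  154–165 m: Δρ/Δz = 0.208/11 = 0.019 kg m⁻⁴
  165–209 m: Δρ/Δz = 0.135/44 = 3.1 × 10⁻³ kg m⁻⁴
The largest gradient is in the 139–148 m interval — the pycnocline.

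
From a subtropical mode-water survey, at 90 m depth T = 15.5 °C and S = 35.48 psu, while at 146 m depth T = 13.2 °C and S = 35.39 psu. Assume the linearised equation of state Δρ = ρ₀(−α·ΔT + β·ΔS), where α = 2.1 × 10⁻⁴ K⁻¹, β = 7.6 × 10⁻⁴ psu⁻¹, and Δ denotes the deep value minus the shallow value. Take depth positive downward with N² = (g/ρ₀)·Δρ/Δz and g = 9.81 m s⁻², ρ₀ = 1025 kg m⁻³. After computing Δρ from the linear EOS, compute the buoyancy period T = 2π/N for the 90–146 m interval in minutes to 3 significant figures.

12.3 min

ΔT = -2.3 K, ΔS = -0.09 psu (deep − shallow).
Δρ/ρ₀ = −αΔT + βΔS = 4.83 × 10⁻⁴ − 6.84 × 10⁻⁵ = 4.146 × 10⁻⁴, so Δρ ≈ 0.4250 kg m⁻³.
N² = (g/ρ₀)·Δρ/Δz = g·(Δρ/ρ₀)/Δz = 9.81 × 4.146 × 10⁻⁴ / 56 = 7.2629 × 10⁻⁵ s⁻².
N = √(7.2629 × 10⁻⁵) = 8.5223 × 10⁻³ rad s⁻¹ → T = 2π/N = 737.26 s = 12.288 min ≈ 12.3 min.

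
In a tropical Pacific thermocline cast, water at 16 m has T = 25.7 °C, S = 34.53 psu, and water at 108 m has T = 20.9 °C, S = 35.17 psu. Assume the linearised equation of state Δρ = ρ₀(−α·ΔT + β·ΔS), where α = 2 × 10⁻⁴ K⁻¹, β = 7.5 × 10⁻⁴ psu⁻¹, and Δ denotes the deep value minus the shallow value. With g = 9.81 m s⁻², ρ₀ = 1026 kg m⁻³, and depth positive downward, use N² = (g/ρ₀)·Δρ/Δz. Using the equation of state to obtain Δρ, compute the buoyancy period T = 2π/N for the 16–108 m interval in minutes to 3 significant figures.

ΔT = -4.8 K, ΔS = +0.64 psu (deep − shallow).
Δρ/ρ₀ = −αΔT + βΔS = 9.60 × 10⁻⁴ + 4.80 × 10⁻⁴ = 1.44 × 10⁻³, so Δρ ≈ 1.477 kg m⁻³.
N² = (g/ρ₀)·Δρ/Δz = g·(Δρ/ρ₀)/Δz = 9.81 × 1.44 × 10⁻³ / 92 = 1.5355 × 10⁻⁴ s⁻².
N = √(1.5355 × 10⁻⁴) = 0.012392 rad s⁻¹ → T = 2π/N = 507.04 s = 8.4507 min ≈ 8.45 min.

8.45 min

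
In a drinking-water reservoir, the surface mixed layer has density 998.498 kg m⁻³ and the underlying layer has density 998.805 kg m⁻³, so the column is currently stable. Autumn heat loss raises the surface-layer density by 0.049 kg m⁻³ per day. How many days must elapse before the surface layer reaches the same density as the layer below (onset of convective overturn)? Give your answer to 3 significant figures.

6.27 days

Density deficit of the surface layer: 998.805 − 998.498 = 0.307 kg m⁻³.
Required change = 0.307 / 0.049 = 6.27 days.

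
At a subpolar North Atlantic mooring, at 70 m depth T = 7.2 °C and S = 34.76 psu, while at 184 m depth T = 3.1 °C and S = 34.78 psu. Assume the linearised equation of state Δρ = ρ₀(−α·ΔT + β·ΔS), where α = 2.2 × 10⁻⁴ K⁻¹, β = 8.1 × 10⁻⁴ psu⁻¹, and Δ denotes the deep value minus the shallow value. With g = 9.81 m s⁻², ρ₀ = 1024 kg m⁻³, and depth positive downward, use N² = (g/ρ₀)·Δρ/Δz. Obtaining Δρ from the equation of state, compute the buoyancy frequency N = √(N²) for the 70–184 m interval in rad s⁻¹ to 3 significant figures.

ΔT = -4.1 K, ΔS = +0.02 psu (deep − shallow).
Δρ/ρ₀ = −αΔT + βΔS = 9.02 × 10⁻⁴ + 1.62 × 10⁻⁵ = 9.182 × 10⁻⁴, so Δρ ≈ 0.9402 kg m⁻³.
N² = (g/ρ₀)·Δρ/Δz = g·(Δρ/ρ₀)/Δz = 9.81 × 9.182 × 10⁻⁴ / 114 = 7.9014 × 10⁻⁵ s⁻².
N = √(7.9014 × 10⁻⁵) = 8.8890 × 10⁻³ rad s⁻¹ ≈ 8.89 × 10⁻³ rad s⁻¹.

8.89 × 10⁻³ rad s⁻¹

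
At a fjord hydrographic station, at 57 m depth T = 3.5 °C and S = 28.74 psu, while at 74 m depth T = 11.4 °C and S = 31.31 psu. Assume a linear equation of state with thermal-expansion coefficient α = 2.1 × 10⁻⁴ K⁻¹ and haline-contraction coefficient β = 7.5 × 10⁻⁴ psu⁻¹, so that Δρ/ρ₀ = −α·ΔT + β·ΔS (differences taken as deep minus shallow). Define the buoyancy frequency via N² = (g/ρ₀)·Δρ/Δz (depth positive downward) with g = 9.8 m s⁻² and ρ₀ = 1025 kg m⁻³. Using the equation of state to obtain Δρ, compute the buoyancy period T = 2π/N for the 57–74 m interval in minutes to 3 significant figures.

ΔT = +7.9 K, ΔS = +2.57 psu (deep − shallow).
Δρ/ρ₀ = −αΔT + βΔS = -1.659 × 10⁻³ + 1.9275 × 10⁻³ = 2.685 × 10⁻⁴, so Δρ ≈ 0.2752 kg m⁻³.
N² = (g/ρ₀)·Δρ/Δz = g·(Δρ/ρ₀)/Δz = 9.8 × 2.685 × 10⁻⁴ / 17 = 1.5478 × 10⁻⁴ s⁻².
N = √(1.5478 × 10⁻⁴) = 0.012441 rad s⁻¹ → T = 2π/N = 505.04 s = 8.4173 min ≈ 8.42 min.

8.42 min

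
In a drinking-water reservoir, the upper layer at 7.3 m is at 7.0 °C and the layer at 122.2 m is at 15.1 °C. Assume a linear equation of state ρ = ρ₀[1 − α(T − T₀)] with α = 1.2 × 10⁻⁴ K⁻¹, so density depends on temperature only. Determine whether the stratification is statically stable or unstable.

unstable

ΔT = 15.1 − 7.0 = +8.1 K, so Δρ/ρ₀ = −αΔT = -9.72 × 10⁻⁴.
Δρ/ρ₀ < 0, so Δρ < 0: deeper water is lighter → statically unstable; the column would overturn.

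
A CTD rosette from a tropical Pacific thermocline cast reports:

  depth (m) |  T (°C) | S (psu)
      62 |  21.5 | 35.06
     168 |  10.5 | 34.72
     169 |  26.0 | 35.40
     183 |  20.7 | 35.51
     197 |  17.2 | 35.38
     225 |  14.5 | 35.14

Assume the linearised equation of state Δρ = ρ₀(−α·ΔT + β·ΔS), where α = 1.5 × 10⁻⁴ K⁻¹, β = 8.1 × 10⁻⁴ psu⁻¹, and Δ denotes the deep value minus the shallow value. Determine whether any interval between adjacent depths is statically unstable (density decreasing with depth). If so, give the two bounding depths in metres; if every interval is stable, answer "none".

Evaluate Δρ/ρ₀ = −αΔT + βΔS across each adjacent pair:
  62–168 m: −αΔT+βΔS = −(1.5 × 10⁻⁴)(-11.0)+(8.1 × 10⁻⁴)(-0.34) = 1.4 × 10⁻³ → stable
  168–169 m: −αΔT+βΔS = −(1.5 × 10⁻⁴)(+15.5)+(8.1 × 10⁻⁴)(+0.68) = -1.8 × 10⁻³ → UNSTABLE
  169–183 m: −αΔT+βΔS = −(1.5 × 10⁻⁴)(-5.3)+(8.1 × 10⁻⁴)(+0.11) = 8.8 × 10⁻⁴ → stable
  183–197 m: −αΔT+βΔS = −(1.5 × 10⁻⁴)(-3.5)+(8.1 × 10⁻⁴)(-0.13) = 4.2 × 10⁻⁴ → stable
  197–225 m: −αΔT+βΔS = −(1.5 × 10⁻⁴)(-2.7)+(8.1 × 10⁻⁴)(-0.24) = 2.1 × 10⁻⁴ → stable
The 168–169 m interval has Δρ < 0: lighter water underlies denser water.

168–169 m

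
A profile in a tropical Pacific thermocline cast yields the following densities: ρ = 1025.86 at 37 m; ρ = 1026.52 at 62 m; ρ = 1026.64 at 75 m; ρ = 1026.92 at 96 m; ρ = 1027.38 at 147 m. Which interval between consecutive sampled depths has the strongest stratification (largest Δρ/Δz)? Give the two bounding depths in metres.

Compute the density gradient over each adjacent pair:
  37–62 m: Δρ/Δz = 0.66/25 = 0.026 kg m⁻⁴
  62–75 m: Δρ/Δz = 0.12/13 = 9.2 × 10⁻³ kg m⁻⁴
  75–96 m: Δρ/Δz = 0.28/21 = 0.013 kg m⁻⁴
  96–147 m: Δρ/Δz = 0.46/51 = 9.0 × 10⁻³ kg m⁻⁴
The largest gradient is in the 37–62 m interval — the pycnocline.

37–62 m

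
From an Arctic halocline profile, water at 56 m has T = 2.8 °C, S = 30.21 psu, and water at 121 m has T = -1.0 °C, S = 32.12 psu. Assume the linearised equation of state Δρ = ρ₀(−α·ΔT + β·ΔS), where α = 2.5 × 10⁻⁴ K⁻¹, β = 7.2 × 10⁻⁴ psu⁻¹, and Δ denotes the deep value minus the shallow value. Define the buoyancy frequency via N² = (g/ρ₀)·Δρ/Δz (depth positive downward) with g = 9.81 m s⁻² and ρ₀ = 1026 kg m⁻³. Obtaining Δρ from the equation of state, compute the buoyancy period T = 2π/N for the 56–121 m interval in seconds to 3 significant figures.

ΔT = -3.8 K, ΔS = +1.91 psu (deep − shallow).
Δρ/ρ₀ = −αΔT + βΔS = 9.50 × 10⁻⁴ + 1.3752 × 10⁻³ = 2.3252 × 10⁻³, so Δρ ≈ 2.386 kg m⁻³.
N² = (g/ρ₀)·Δρ/Δz = g·(Δρ/ρ₀)/Δz = 9.81 × 2.3252 × 10⁻³ / 65 = 3.5093 × 10⁻⁴ s⁻².
N = √(3.5093 × 10⁻⁴) = 0.018733 rad s⁻¹ → T = 2π/N = 335.41 s ≈ 335 s.

335 s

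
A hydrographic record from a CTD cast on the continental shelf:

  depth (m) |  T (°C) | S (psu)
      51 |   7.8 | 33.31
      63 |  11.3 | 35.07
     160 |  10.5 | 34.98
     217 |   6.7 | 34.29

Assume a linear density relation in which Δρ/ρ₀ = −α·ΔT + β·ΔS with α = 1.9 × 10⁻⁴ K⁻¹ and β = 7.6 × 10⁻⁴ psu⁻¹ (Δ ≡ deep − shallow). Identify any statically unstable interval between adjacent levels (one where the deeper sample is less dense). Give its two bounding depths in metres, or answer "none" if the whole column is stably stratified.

Evaluate Δρ/ρ₀ = −αΔT + βΔS across each adjacent pair:
  51–63 m: −αΔT+βΔS = −(1.9 × 10⁻⁴)(+3.5)+(7.6 × 10⁻⁴)(+1.76) = 6.7 × 10⁻⁴ → stable
  63–160 m: −αΔT+βΔS = −(1.9 × 10⁻⁴)(-0.8)+(7.6 × 10⁻⁴)(-0.09) = 8.4 × 10⁻⁵ → stable
  160–217 m: −αΔT+βΔS = −(1.9 × 10⁻⁴)(-3.8)+(7.6 × 10⁻⁴)(-0.69) = 2.0 × 10⁻⁴ → stable
Every interval has Δρ > 0: the column is stably stratified throughout.

none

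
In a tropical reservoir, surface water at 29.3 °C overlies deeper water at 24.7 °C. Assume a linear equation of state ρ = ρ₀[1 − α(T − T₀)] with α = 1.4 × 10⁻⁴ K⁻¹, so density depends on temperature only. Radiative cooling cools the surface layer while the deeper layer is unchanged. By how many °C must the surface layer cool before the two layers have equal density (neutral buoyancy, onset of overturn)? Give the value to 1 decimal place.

4.6 °C

With temperature the only control, equal density requires T_surf′ = T_deep.
T_surf′ = 24.7 °C.
Cooling required: 29.3 − 24.7 = 4.6 °C.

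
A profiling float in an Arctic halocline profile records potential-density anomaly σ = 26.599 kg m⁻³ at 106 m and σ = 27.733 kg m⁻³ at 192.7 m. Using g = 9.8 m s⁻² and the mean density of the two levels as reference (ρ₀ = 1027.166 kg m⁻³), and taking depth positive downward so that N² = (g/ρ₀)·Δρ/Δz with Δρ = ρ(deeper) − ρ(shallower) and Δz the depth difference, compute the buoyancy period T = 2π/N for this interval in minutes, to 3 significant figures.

9.37 min

Δρ = 1027.733 − 1026.599 = 1.134 kg m⁻³ over Δz = 192.7 − 106 = 86.7 m.
N² = (9.8/1027.166) × (1.134/86.7) = 1.2479 × 10⁻⁴ s⁻².
N = √(1.2479 × 10⁻⁴) = 0.011171 rad s⁻¹, so T = 2π/N = 562.46 s = 9.3743 min ≈ 9.37 min.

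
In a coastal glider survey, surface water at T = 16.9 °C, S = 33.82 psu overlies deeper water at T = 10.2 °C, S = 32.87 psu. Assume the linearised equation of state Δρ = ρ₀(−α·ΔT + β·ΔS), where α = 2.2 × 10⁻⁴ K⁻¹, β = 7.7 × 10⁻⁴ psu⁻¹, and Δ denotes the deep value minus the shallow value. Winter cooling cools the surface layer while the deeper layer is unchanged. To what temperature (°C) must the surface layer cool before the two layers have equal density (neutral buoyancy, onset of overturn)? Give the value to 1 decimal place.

Neutral buoyancy requires Δρ = 0, i.e. −α(T_deep − T_surf′) + β(S_deep − S_surf) = 0.
T_surf′ = T_deep − (β/α)·ΔS = 10.2 − (7.7 × 10⁻⁴/2.2 × 10⁻⁴)·(-0.95) = 13.525 °C.
Cooling required: 16.9 − (13.525) = 3.375 °C.

13.5 °C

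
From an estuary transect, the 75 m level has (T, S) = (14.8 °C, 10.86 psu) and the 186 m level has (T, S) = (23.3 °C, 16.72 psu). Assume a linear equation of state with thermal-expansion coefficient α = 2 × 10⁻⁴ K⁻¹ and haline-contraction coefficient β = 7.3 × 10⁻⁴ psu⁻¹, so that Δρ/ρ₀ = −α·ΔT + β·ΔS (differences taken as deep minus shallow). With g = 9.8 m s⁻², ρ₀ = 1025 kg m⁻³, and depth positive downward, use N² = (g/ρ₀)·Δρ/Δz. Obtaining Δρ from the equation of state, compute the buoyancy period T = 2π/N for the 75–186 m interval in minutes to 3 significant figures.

ΔT = +8.5 K, ΔS = +5.86 psu (deep − shallow).
Δρ/ρ₀ = −αΔT + βΔS = -1.70 × 10⁻³ + 4.2778 × 10⁻³ = 2.5778 × 10⁻³, so Δρ ≈ 2.642 kg m⁻³.
N² = (g/ρ₀)·Δρ/Δz = g·(Δρ/ρ₀)/Δz = 9.8 × 2.5778 × 10⁻³ / 111 = 2.2759 × 10⁻⁴ s⁻².
N = √(2.2759 × 10⁻⁴) = 0.015086 rad s⁻¹ → T = 2π/N = 416.49 s = 6.9415 min ≈ 6.94 min.

6.94 min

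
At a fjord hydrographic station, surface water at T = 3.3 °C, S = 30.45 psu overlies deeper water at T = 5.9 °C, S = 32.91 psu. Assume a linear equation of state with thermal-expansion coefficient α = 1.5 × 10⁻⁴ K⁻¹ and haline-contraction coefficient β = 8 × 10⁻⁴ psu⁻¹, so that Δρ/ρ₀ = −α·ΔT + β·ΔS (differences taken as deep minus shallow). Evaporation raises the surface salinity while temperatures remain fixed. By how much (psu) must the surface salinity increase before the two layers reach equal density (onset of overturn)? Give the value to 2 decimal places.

1.97 psu

Neutral buoyancy requires −α(T_deep − T_surf) + β(S_deep − S_surf′) = 0.
S_surf′ = S_deep − (α/β)·ΔT = 32.91 − (1.5 × 10⁻⁴/8 × 10⁻⁴)·(+2.6) = 32.4225 psu.
Increase required: 32.4225 − 30.45 = 1.9725 psu.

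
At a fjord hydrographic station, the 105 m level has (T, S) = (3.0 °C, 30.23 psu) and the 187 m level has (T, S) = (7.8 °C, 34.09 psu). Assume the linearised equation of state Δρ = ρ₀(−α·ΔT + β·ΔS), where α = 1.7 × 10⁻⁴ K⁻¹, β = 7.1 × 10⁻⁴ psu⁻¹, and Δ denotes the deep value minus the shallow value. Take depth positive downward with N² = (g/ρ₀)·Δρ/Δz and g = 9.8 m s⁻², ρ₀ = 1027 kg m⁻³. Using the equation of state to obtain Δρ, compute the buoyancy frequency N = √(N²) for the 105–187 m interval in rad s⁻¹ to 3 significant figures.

0.0152 rad s⁻¹

ΔT = +4.8 K, ΔS = +3.86 psu (deep − shallow).
Δρ/ρ₀ = −αΔT + βΔS = -8.16 × 10⁻⁴ + 2.7406 × 10⁻³ = 1.9246 × 10⁻³, so Δρ ≈ 1.977 kg m⁻³.
N² = (g/ρ₀)·Δρ/Δz = g·(Δρ/ρ₀)/Δz = 9.8 × 1.9246 × 10⁻³ / 82 = 2.3001 × 10⁻⁴ s⁻².
N = √(2.3001 × 10⁻⁴) = 0.015166 rad s⁻¹ ≈ 0.0152 rad s⁻¹.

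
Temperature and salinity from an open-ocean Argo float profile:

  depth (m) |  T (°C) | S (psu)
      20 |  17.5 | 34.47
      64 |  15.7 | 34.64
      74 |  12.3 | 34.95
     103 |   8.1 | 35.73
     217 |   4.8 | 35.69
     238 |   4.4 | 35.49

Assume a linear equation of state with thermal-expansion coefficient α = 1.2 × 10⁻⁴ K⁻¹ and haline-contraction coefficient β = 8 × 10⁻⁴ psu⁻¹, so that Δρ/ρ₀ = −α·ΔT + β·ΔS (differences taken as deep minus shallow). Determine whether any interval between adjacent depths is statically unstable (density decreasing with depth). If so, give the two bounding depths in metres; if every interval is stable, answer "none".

217–238 m

Evaluate Δρ/ρ₀ = −αΔT + βΔS across each adjacent pair:
  20–64 m: −αΔT+βΔS = −(1.2 × 10⁻⁴)(-1.8)+(8 × 10⁻⁴)(+0.17) = 3.5 × 10⁻⁴ → stable
  64–74 m: −αΔT+βΔS = −(1.2 × 10⁻⁴)(-3.4)+(8 × 10⁻⁴)(+0.31) = 6.6 × 10⁻⁴ → stable
  74–103 m: −αΔT+βΔS = −(1.2 × 10⁻⁴)(-4.2)+(8 × 10⁻⁴)(+0.78) = 1.1 × 10⁻³ → stable
  103–217 m: −αΔT+βΔS = −(1.2 × 10⁻⁴)(-3.3)+(8 × 10⁻⁴)(-0.04) = 3.6 × 10⁻⁴ → stable
  217–238 m: −αΔT+βΔS = −(1.2 × 10⁻⁴)(-0.4)+(8 × 10⁻⁴)(-0.20) = -1.1 × 10⁻⁴ → UNSTABLE
The 217–238 m interval has Δρ < 0: lighter water underlies denser water.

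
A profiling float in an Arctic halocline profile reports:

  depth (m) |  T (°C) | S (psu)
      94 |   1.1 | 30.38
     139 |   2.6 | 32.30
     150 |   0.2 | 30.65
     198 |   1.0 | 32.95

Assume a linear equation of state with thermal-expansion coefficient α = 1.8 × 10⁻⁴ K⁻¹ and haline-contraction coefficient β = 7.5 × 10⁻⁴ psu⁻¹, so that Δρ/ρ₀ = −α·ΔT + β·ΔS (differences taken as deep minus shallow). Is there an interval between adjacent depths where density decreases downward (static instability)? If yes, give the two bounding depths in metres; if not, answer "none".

Evaluate Δρ/ρ₀ = −αΔT + βΔS across each adjacent pair:
  94–139 m: −αΔT+βΔS = −(1.8 × 10⁻⁴)(+1.5)+(7.5 × 10⁻⁴)(+1.92) = 1.2 × 10⁻³ → stable
  139–150 m: −αΔT+βΔS = −(1.8 × 10⁻⁴)(-2.4)+(7.5 × 10⁻⁴)(-1.65) = -8.1 × 10⁻⁴ → UNSTABLE
  150–198 m: −αΔT+βΔS = −(1.8 × 10⁻⁴)(+0.8)+(7.5 × 10⁻⁴)(+2.30) = 1.6 × 10⁻³ → stable
The 139–150 m interval has Δρ < 0: lighter water underlies denser water.

139–150 m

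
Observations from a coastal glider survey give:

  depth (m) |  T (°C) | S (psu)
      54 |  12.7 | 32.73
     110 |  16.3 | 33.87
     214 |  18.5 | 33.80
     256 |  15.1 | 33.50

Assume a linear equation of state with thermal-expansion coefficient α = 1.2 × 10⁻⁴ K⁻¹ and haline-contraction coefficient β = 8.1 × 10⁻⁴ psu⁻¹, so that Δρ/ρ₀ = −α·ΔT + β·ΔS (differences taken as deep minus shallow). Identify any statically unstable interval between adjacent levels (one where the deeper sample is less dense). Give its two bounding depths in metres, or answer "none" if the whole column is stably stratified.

Evaluate Δρ/ρ₀ = −αΔT + βΔS across each adjacent pair:
  54–110 m: −αΔT+βΔS = −(1.2 × 10⁻⁴)(+3.6)+(8.1 × 10⁻⁴)(+1.14) = 4.9 × 10⁻⁴ → stable
  110–214 m: −αΔT+βΔS = −(1.2 × 10⁻⁴)(+2.2)+(8.1 × 10⁻⁴)(-0.07) = -3.2 × 10⁻⁴ → UNSTABLE
  214–256 m: −αΔT+βΔS = −(1.2 × 10⁻⁴)(-3.4)+(8.1 × 10⁻⁴)(-0.30) = 1.7 × 10⁻⁴ → stable
The 110–214 m interval has Δρ < 0: lighter water underlies denser water.

110–214 m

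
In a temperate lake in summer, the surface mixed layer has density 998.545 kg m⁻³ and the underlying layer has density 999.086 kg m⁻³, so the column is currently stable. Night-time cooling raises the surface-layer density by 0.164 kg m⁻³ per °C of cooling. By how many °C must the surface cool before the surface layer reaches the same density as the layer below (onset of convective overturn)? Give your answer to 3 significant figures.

3.30 °C

Density deficit of the surface layer: 999.086 − 998.545 = 0.541 kg m⁻³.
Required change = 0.541 / 0.164 = 3.30 °C.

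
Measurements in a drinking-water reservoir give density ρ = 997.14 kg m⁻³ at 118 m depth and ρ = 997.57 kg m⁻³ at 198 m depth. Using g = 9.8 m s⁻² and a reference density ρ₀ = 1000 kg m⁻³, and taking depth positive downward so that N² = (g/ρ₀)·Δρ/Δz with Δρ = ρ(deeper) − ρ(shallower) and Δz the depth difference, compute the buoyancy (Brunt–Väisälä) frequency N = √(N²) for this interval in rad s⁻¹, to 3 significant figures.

Δρ = 997.57 − 997.14 = 0.43 kg m⁻³ over Δz = 198 − 118 = 80 m.
N² = (9.8/1000) × (0.43/80) = 5.2675 × 10⁻⁵ s⁻².
N = √(5.2675 × 10⁻⁵) = 7.2578 × 10⁻³ rad s⁻¹ ≈ 7.26 × 10⁻³ rad s⁻¹.

7.26 × 10⁻³ rad s⁻¹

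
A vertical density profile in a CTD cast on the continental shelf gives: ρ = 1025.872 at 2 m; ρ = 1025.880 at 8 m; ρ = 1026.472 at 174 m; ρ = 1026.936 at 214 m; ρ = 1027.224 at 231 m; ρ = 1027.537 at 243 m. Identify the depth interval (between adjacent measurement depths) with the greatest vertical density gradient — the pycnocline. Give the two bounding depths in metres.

Compute the density gradient over each adjacent pair:
  2–8 m: Δρ/Δz = 0.008/6 = 1.3 × 10⁻³ kg m⁻⁴
  8–174 m: Δρ/Δz = 0.592/166 = 3.6 × 10⁻³ kg m⁻⁴
  174–214 m: Δρ/Δz = 0.464/40 = 0.012 kg m⁻⁴
  214–231 m: Δρ/Δz = 0.288/17 = 0.017 kg m⁻⁴
  231–243 m: Δρ/Δz = 0.313/12 = 0.026 kg m⁻⁴
The largest gradient is in the 231–243 m interval — the pycnocline.

231–243 m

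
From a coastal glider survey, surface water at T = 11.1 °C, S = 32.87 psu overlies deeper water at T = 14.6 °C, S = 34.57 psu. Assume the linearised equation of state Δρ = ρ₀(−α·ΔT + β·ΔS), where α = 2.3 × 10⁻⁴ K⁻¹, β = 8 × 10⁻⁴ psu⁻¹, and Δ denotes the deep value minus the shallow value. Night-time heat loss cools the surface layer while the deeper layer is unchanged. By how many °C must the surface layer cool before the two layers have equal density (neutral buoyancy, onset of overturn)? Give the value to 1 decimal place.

2.4 °C

Neutral buoyancy requires Δρ = 0, i.e. −α(T_deep − T_surf′) + β(S_deep − S_surf) = 0.
T_surf′ = T_deep − (β/α)·ΔS = 14.6 − (8 × 10⁻⁴/2.3 × 10⁻⁴)·(+1.70) = 8.687 °C.
Cooling required: 11.1 − (8.687) = 2.413 °C.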